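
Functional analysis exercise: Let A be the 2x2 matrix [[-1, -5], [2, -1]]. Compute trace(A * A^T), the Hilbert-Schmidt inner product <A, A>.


trace(A * A^T) = sum of squares of all entries
= (-1)^2 + (-5)^2 + 2^2 + (-1)^2
= 1 + 25 + 4 + 1
= 31

31


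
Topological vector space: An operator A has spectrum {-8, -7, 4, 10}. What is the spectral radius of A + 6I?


Spectrum of A + 6I = {-2, -1, 10, 16}
Spectral radius = max |lambda| over the shifted spectrum
= max(2, 1, 10, 16) = 16

16


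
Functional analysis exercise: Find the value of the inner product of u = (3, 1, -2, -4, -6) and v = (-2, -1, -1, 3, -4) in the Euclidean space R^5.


Computing the standard inner product <u, v> = sum u_i * v_i
= 3*-2 + 1*-1 + -2*-1 + -4*3 + -6*-4
= -6 + -1 + 2 + -12 + 24
= 7

7


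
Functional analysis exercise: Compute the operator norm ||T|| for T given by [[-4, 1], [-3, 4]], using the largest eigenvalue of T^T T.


A^T A = [[25, -16], [-16, 17]]
trace(A^T A) = 42, det(A^T A) = 169
discriminant = 42^2 - 4*169 = 1088
Largest eigenvalue of A^T A = (trace + sqrt(disc))/2 = 37.4924
||T|| = sqrt(37.4924) = 6.1231

6.1231


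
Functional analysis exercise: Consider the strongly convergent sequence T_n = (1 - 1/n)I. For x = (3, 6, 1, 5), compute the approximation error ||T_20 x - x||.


T_20 x - x = (1 - 1/20)x - x = -x/20
||x|| = sqrt(71) = 8.4261
||T_20 x - x|| = ||x||/20 = 8.4261/20 = 0.4213

0.4213


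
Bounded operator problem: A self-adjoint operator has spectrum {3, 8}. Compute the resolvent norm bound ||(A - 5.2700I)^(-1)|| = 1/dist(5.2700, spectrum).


dist(5.2700, {3, 8}) = min(|5.2700 - 3|, |5.2700 - 8|)
= min(2.2700, 2.7300) = 2.2700
Resolvent bound = 1/2.2700 = 0.4405

0.4405


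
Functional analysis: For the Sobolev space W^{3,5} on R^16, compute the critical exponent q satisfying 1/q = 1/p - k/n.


Using the Sobolev embedding formula: 1/q = 1/p - k/n
1/q = 1/5 - 3/16 = 1/80
q = 1/(1/80) = 80

80.0000


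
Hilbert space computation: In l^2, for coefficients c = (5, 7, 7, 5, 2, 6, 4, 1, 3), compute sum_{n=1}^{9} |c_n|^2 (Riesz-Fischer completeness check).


sum |c_n|^2 = 5^2 + 7^2 + 7^2 + 5^2 + 2^2 + 6^2 + 4^2 + 1^2 + 3^2
= 25 + 49 + 49 + 25 + 4 + 36 + 16 + 1 + 9
= 214

214


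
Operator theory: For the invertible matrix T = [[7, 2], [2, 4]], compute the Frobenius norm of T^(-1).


det(T) = 7*4 - 2*2 = 24
T^(-1) = (1/24) * [[4, -2], [-2, 7]] = [[0.1667, -0.0833], [-0.0833, 0.2917]]
||T^(-1)||_F^2 = 0.1667^2 + (-0.0833)^2 + (-0.0833)^2 + 0.2917^2 = 0.1267
||T^(-1)||_F = sqrt(0.1267) = 0.3560

0.3560


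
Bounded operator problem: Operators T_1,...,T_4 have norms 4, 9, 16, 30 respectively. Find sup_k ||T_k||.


By the Uniform Boundedness Principle, the supremum of norms is finite.
sup_k ||T_k|| = max(4, 9, 16, 30) = 30

30


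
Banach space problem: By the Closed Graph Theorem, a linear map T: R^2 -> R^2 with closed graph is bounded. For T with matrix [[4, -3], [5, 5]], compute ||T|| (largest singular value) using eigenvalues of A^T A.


A^T A = [[41, 13], [13, 34]]
trace(A^T A) = 75, det(A^T A) = 1225
discriminant = 75^2 - 4*1225 = 725
Largest eigenvalue of A^T A = (trace + sqrt(disc))/2 = 50.9629
||T|| = sqrt(50.9629) = 7.1388

7.1388


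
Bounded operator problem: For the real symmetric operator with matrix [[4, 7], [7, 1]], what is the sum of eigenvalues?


For a self-adjoint (symmetric) matrix, the eigenvalues are real.
The sum of eigenvalues equals the trace of the matrix.
trace = 4 + 1 = 5

5


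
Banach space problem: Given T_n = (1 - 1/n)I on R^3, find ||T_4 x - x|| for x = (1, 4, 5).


T_4 x - x = (1 - 1/4)x - x = -x/4
||x|| = sqrt(42) = 6.4807
||T_4 x - x|| = ||x||/4 = 6.4807/4 = 1.6202

1.6202


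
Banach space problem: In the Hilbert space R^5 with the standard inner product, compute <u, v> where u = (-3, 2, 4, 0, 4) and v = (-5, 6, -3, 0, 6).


Computing the standard inner product <u, v> = sum u_i * v_i
= -3*-5 + 2*6 + 4*-3 + 0*0 + 4*6
= 15 + 12 + -12 + 0 + 24
= 39

39


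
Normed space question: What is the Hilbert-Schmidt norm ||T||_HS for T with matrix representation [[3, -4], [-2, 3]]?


The Hilbert-Schmidt norm is sqrt(sum of squares of all entries).
Sum of squares = 3^2 + (-4)^2 + (-2)^2 + 3^2
= 9 + 16 + 4 + 9 = 38
||T||_HS = sqrt(38) = 6.1644

6.1644


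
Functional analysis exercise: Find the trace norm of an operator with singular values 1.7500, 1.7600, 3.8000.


The nuclear norm is the sum of all singular values.
||T||_1 = 1.7500 + 1.7600 + 3.8000
= 7.3100

7.3100


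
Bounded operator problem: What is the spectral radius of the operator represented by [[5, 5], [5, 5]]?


For a 2x2 matrix, eigenvalues satisfy lambda^2 - (trace)*lambda + det = 0
trace = 5 + 5 = 10
det = 5*5 - 5*5 = 0
discriminant = 10^2 - 4*(0) = 100
spectral radius = max |eigenvalue| = 10.0000

10.0000


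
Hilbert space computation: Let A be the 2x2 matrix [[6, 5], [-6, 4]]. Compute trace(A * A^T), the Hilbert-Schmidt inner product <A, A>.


trace(A * A^T) = sum of squares of all entries
= 6^2 + 5^2 + (-6)^2 + 4^2
= 36 + 25 + 36 + 16
= 113

113


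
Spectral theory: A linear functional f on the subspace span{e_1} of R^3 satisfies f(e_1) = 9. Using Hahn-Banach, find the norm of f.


The norm of f is given by ||f|| = sup_{||x||=1} |f(x)|.
On span{e_1}, ||e_1|| = 1, so ||f|| = |f(e_1)| / ||e_1||
= |9| / 1 = 9.0000

9.0000


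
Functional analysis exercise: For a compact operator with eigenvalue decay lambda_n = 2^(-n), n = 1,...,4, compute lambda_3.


The eigenvalue formula gives lambda_3 = 1/2^3
= 1/8
= 0.1250

0.1250


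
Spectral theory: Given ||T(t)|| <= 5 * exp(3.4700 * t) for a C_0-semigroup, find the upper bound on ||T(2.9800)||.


||T(2.9800)|| <= 5 * exp(3.4700 * 2.9800)
= 5 * exp(10.3406)
= 5 * 30964.6032
= 154823.0162

154823.0162


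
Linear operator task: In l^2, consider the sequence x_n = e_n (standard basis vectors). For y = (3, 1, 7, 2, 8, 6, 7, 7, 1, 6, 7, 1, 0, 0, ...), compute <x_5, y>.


x_5 = e_5 is the standard basis vector with 1 in position 5.
<x_5, y> = y_5 = 8
As n -> infinity, <x_n, y> -> 0, confirming weak convergence of (x_n) to 0.

8


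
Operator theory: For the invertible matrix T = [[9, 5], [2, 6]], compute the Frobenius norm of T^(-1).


det(T) = 9*6 - 5*2 = 44
T^(-1) = (1/44) * [[6, -5], [-2, 9]] = [[0.1364, -0.1136], [-0.0455, 0.2045]]
||T^(-1)||_F^2 = 0.1364^2 + (-0.1136)^2 + (-0.0455)^2 + 0.2045^2 = 0.0754
||T^(-1)||_F = sqrt(0.0754) = 0.2746

0.2746


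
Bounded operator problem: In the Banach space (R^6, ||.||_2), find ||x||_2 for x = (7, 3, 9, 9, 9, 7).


The l^2 norm = (sum |x_i|^2)^(1/2)
Sum of 2th powers = 49 + 9 + 81 + 81 + 81 + 49 = 350
||x||_2 = (350)^(1/2) = 18.7083

18.7083


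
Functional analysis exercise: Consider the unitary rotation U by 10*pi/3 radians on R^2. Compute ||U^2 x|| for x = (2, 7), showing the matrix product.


U is a rotation by theta = 10*pi/3
U^2 = rotation by 2*theta = 20*pi/3 = 2*pi/3 (mod 2*pi)
cos(2*pi/3) = -0.5000, sin(2*pi/3) = 0.8660
U^2 x = (-0.5000 * 2 - 0.8660 * 7, 0.8660 * 2 + -0.5000 * 7)
= (-7.0622, -1.7679)
||U^2 x|| = sqrt((-7.0622)^2 + (-1.7679)^2) = sqrt(53.0000) = 7.2801

7.2801


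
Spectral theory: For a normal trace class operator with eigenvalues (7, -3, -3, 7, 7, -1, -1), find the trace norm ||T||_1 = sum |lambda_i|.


For a normal operator, singular values equal |eigenvalues|.
Trace norm = sum |lambda_i| = 7 + 3 + 3 + 7 + 7 + 1 + 1
= 29

29


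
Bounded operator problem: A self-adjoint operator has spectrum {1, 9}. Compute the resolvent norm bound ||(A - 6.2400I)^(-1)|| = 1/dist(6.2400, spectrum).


dist(6.2400, {1, 9}) = min(|6.2400 - 1|, |6.2400 - 9|)
= min(5.2400, 2.7600) = 2.7600
Resolvent bound = 1/2.7600 = 0.3623

0.3623


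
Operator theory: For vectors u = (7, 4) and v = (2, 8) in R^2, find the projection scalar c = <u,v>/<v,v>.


Computing <u,v> = 7*2 + 4*8 = 46
Computing <v,v> = 2^2 + 8^2 = 68
Projection coefficient = 46/68 = 0.6765

0.6765


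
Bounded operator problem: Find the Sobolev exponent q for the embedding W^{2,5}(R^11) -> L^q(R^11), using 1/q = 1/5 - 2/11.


Using the Sobolev embedding formula: 1/q = 1/p - k/n
1/q = 1/5 - 2/11 = 1/55
q = 1/(1/55) = 55

55.0000


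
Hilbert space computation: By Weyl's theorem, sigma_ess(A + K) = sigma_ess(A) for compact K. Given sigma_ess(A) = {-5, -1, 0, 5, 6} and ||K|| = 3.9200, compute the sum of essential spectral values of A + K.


By Weyl's theorem, the essential spectrum is invariant under compact perturbations.
sigma_ess(A + K) = sigma_ess(A) = {-5, -1, 0, 5, 6}
Sum = -5 + -1 + 0 + 5 + 6 = 5

5


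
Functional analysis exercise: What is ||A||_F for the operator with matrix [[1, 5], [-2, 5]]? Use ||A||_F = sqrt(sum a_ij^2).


||A||_F^2 = sum a_ij^2
= 1^2 + 5^2 + (-2)^2 + 5^2
= 1 + 25 + 4 + 25 = 55
||A||_F = sqrt(55) = 7.4162

7.4162


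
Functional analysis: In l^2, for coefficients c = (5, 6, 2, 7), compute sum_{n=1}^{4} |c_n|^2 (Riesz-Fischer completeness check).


sum |c_n|^2 = 5^2 + 6^2 + 2^2 + 7^2
= 25 + 36 + 4 + 49
= 114

114


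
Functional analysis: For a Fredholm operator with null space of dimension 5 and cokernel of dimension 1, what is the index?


The Fredholm index is defined as ind(T) = dim(ker T) - dim(coker T)
= 5 - 1
= 4

4


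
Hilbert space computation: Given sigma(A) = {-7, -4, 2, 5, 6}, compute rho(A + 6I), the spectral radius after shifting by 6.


Spectrum of A + 6I = {-1, 2, 8, 11, 12}
Spectral radius = max |lambda| over the shifted spectrum
= max(1, 2, 8, 11, 12) = 12

12


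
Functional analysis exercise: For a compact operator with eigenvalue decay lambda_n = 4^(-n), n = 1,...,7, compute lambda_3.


The eigenvalue formula gives lambda_3 = 1/4^3
= 1/64
= 0.0156

0.0156


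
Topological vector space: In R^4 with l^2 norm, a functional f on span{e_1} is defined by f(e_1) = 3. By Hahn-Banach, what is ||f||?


The norm of f is given by ||f|| = sup_{||x||=1} |f(x)|.
On span{e_1}, ||e_1|| = 1, so ||f|| = |f(e_1)| / ||e_1||
= |3| / 1 = 3.0000

3.0000


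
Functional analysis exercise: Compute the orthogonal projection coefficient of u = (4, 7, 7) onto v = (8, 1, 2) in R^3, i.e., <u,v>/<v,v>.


Computing <u,v> = 4*8 + 7*1 + 7*2 = 53
Computing <v,v> = 8^2 + 1^2 + 2^2 = 69
Projection coefficient = 53/69 = 0.7681

0.7681


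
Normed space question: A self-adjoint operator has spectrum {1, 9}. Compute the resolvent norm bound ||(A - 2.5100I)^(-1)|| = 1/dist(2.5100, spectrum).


dist(2.5100, {1, 9}) = min(|2.5100 - 1|, |2.5100 - 9|)
= min(1.5100, 6.4900) = 1.5100
Resolvent bound = 1/1.5100 = 0.6623

0.6623


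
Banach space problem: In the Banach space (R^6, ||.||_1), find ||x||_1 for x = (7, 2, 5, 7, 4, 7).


The l^1 norm equals the sum of absolute values of all components.
||x||_1 = 7 + 2 + 5 + 7 + 4 + 7
= 32

32.0000


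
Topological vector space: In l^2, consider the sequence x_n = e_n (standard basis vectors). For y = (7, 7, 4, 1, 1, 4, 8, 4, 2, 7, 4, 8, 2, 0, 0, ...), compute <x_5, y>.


x_5 = e_5 is the standard basis vector with 1 in position 5.
<x_5, y> = y_5 = 1
As n -> infinity, <x_n, y> -> 0, confirming weak convergence of (x_n) to 0.

1


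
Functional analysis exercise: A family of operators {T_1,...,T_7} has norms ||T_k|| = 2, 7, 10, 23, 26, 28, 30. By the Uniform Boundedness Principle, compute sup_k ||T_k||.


By the Uniform Boundedness Principle, the supremum of norms is finite.
sup_k ||T_k|| = max(2, 7, 10, 23, 26, 28, 30) = 30

30


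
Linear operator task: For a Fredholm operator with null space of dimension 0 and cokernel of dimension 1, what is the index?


The Fredholm index is defined as ind(T) = dim(ker T) - dim(coker T)
= 0 - 1
= -1

-1


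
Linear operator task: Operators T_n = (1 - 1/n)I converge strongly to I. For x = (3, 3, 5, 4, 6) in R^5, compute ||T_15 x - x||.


T_15 x - x = (1 - 1/15)x - x = -x/15
||x|| = sqrt(95) = 9.7468
||T_15 x - x|| = ||x||/15 = 9.7468/15 = 0.6498

0.6498


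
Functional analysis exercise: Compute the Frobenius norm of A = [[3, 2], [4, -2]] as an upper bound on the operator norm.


||A||_F^2 = sum a_ij^2
= 3^2 + 2^2 + 4^2 + (-2)^2
= 9 + 4 + 16 + 4 = 33
||A||_F = sqrt(33) = 5.7446

5.7446


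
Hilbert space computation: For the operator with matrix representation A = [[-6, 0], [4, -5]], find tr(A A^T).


trace(A * A^T) = sum of squares of all entries
= (-6)^2 + 0^2 + 4^2 + (-5)^2
= 36 + 0 + 16 + 25
= 77

77


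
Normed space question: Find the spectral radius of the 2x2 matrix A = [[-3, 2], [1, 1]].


For a 2x2 matrix, eigenvalues satisfy lambda^2 - (trace)*lambda + det = 0
trace = -3 + 1 = -2
det = -3*1 - 2*1 = -5
discriminant = (-2)^2 - 4*(-5) = 24
spectral radius = max |eigenvalue| = 3.4495

3.4495


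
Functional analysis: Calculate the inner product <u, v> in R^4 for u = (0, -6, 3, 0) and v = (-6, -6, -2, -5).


Computing the standard inner product <u, v> = sum u_i * v_i
= 0*-6 + -6*-6 + 3*-2 + 0*-5
= 0 + 36 + -6 + 0
= 30

30


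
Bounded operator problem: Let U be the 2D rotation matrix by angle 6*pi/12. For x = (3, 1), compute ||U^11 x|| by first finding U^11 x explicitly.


U is a rotation by theta = 6*pi/12
U^11 = rotation by 11*theta = 66*pi/12 = 18*pi/12 (mod 2*pi)
cos(18*pi/12) = 0.0000, sin(18*pi/12) = -1.0000
U^11 x = (0.0000 * 3 - -1.0000 * 1, -1.0000 * 3 + 0.0000 * 1)
= (1.0000, -3.0000)
||U^11 x|| = sqrt(1.0000^2 + (-3.0000)^2) = sqrt(10.0000) = 3.1623

3.1623


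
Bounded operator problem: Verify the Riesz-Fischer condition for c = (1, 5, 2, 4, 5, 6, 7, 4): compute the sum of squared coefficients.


sum |c_n|^2 = 1^2 + 5^2 + 2^2 + 4^2 + 5^2 + 6^2 + 7^2 + 4^2
= 1 + 25 + 4 + 16 + 25 + 36 + 49 + 16
= 172

172


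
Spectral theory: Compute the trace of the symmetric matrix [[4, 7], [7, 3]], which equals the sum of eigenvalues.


For a self-adjoint (symmetric) matrix, the eigenvalues are real.
The sum of eigenvalues equals the trace of the matrix.
trace = 4 + 3 = 7

7


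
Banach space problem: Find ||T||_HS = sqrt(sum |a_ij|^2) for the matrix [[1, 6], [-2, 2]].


The Hilbert-Schmidt norm is sqrt(sum of squares of all entries).
Sum of squares = 1^2 + 6^2 + (-2)^2 + 2^2
= 1 + 36 + 4 + 4 = 45
||T||_HS = sqrt(45) = 6.7082

6.7082


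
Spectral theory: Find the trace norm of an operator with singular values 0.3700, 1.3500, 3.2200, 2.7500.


The nuclear norm is the sum of all singular values.
||T||_1 = 0.3700 + 1.3500 + 3.2200 + 2.7500
= 7.6900

7.6900


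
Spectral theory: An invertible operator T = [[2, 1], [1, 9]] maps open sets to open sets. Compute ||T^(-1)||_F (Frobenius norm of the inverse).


det(T) = 2*9 - 1*1 = 17
T^(-1) = (1/17) * [[9, -1], [-1, 2]] = [[0.5294, -0.0588], [-0.0588, 0.1176]]
||T^(-1)||_F^2 = 0.5294^2 + (-0.0588)^2 + (-0.0588)^2 + 0.1176^2 = 0.3010
||T^(-1)||_F = sqrt(0.3010) = 0.5487

0.5487


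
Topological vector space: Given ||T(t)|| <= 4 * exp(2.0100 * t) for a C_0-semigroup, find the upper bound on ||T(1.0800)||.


||T(1.0800)|| <= 4 * exp(2.0100 * 1.0800)
= 4 * exp(2.1708)
= 4 * 8.7653
= 35.0612

35.0612


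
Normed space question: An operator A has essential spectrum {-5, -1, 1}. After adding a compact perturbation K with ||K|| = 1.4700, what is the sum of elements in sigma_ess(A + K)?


By Weyl's theorem, the essential spectrum is invariant under compact perturbations.
sigma_ess(A + K) = sigma_ess(A) = {-5, -1, 1}
Sum = -5 + -1 + 1 = -5

-5


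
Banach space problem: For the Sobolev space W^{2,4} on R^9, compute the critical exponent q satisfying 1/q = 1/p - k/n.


Using the Sobolev embedding formula: 1/q = 1/p - k/n
1/q = 1/4 - 2/9 = 1/36
q = 1/(1/36) = 36

36.0000


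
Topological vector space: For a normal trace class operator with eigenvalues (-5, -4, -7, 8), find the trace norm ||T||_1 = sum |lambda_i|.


For a normal operator, singular values equal |eigenvalues|.
Trace norm = sum |lambda_i| = 5 + 4 + 7 + 8
= 24

24


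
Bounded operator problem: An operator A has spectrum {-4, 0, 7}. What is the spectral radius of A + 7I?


Spectrum of A + 7I = {3, 7, 14}
Spectral radius = max |lambda| over the shifted spectrum
= max(3, 7, 14) = 14

14


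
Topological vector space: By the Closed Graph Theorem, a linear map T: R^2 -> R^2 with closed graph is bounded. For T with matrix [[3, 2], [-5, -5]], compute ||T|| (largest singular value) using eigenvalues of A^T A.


A^T A = [[34, 31], [31, 29]]
trace(A^T A) = 63, det(A^T A) = 25
discriminant = 63^2 - 4*25 = 3869
Largest eigenvalue of A^T A = (trace + sqrt(disc))/2 = 62.6006
||T|| = sqrt(62.6006) = 7.9121

7.9121


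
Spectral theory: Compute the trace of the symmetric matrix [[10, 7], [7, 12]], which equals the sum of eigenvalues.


For a self-adjoint (symmetric) matrix, the eigenvalues are real.
The sum of eigenvalues equals the trace of the matrix.
trace = 10 + 12 = 22

22


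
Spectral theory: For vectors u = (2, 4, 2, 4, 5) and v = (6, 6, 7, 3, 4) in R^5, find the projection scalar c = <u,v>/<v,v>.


Computing <u,v> = 2*6 + 4*6 + 2*7 + 4*3 + 5*4 = 82
Computing <v,v> = 6^2 + 6^2 + 7^2 + 3^2 + 4^2 = 146
Projection coefficient = 82/146 = 0.5616

0.5616


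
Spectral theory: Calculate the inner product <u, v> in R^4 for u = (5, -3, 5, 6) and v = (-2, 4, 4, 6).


Computing the standard inner product <u, v> = sum u_i * v_i
= 5*-2 + -3*4 + 5*4 + 6*6
= -10 + -12 + 20 + 36
= 34

34


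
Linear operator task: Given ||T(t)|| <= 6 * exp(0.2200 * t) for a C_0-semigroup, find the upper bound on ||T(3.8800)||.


||T(3.8800)|| <= 6 * exp(0.2200 * 3.8800)
= 6 * exp(0.8536)
= 6 * 2.3481
= 14.0885

14.0885


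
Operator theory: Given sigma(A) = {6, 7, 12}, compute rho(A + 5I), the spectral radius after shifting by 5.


Spectrum of A + 5I = {11, 12, 17}
Spectral radius = max |lambda| over the shifted spectrum
= max(11, 12, 17) = 17

17


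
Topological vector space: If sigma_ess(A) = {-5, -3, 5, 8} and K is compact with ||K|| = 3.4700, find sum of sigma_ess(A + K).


By Weyl's theorem, the essential spectrum is invariant under compact perturbations.
sigma_ess(A + K) = sigma_ess(A) = {-5, -3, 5, 8}
Sum = -5 + -3 + 5 + 8 = 5

5


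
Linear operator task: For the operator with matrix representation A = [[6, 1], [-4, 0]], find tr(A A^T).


trace(A * A^T) = sum of squares of all entries
= 6^2 + 1^2 + (-4)^2 + 0^2
= 36 + 1 + 16 + 0
= 53

53


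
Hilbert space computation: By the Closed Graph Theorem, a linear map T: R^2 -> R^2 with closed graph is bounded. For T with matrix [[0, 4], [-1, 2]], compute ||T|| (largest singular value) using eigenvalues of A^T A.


A^T A = [[1, -2], [-2, 20]]
trace(A^T A) = 21, det(A^T A) = 16
discriminant = 21^2 - 4*16 = 377
Largest eigenvalue of A^T A = (trace + sqrt(disc))/2 = 20.2082
||T|| = sqrt(20.2082) = 4.4954

4.4954


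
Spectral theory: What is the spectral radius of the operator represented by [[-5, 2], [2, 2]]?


For a 2x2 matrix, eigenvalues satisfy lambda^2 - (trace)*lambda + det = 0
trace = -5 + 2 = -3
det = -5*2 - 2*2 = -14
discriminant = (-3)^2 - 4*(-14) = 65
spectral radius = max |eigenvalue| = 5.5311

5.5311


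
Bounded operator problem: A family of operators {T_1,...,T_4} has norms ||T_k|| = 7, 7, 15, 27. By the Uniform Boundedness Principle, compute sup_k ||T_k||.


By the Uniform Boundedness Principle, the supremum of norms is finite.
sup_k ||T_k|| = max(7, 7, 15, 27) = 27

27


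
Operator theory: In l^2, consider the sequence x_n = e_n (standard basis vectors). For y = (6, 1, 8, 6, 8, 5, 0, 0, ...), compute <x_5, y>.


x_5 = e_5 is the standard basis vector with 1 in position 5.
<x_5, y> = y_5 = 8
As n -> infinity, <x_n, y> -> 0, confirming weak convergence of (x_n) to 0.

8


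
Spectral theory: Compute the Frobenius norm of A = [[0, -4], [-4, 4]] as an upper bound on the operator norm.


||A||_F^2 = sum a_ij^2
= 0^2 + (-4)^2 + (-4)^2 + 4^2
= 0 + 16 + 16 + 16 = 48
||A||_F = sqrt(48) = 6.9282

6.9282


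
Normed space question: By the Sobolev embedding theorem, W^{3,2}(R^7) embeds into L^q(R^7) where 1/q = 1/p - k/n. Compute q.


Using the Sobolev embedding formula: 1/q = 1/p - k/n
1/q = 1/2 - 3/7 = 1/14
q = 1/(1/14) = 14

14.0000


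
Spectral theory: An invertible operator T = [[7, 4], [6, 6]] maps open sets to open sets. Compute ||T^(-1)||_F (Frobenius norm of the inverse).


det(T) = 7*6 - 4*6 = 18
T^(-1) = (1/18) * [[6, -4], [-6, 7]] = [[0.3333, -0.2222], [-0.3333, 0.3889]]
||T^(-1)||_F^2 = 0.3333^2 + (-0.2222)^2 + (-0.3333)^2 + 0.3889^2 = 0.4228
||T^(-1)||_F = sqrt(0.4228) = 0.6503

0.6503


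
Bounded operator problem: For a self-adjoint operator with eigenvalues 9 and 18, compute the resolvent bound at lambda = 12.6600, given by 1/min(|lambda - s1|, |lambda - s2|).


dist(12.6600, {9, 18}) = min(|12.6600 - 9|, |12.6600 - 18|)
= min(3.6600, 5.3400) = 3.6600
Resolvent bound = 1/3.6600 = 0.2732

0.2732


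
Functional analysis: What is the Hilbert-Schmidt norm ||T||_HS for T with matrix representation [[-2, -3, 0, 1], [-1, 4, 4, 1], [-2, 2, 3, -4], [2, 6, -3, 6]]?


The Hilbert-Schmidt norm is sqrt(sum of squares of all entries).
Sum of squares = (-2)^2 + (-3)^2 + 0^2 + 1^2 + (-1)^2 + 4^2 + 4^2 + 1^2 + (-2)^2 + 2^2 + 3^2 + (-4)^2 + 2^2 + 6^2 + (-3)^2 + 6^2
= 4 + 9 + 0 + 1 + 1 + 16 + 16 + 1 + 4 + 4 + 9 + 16 + 4 + 36 + 9 + 36 = 166
||T||_HS = sqrt(166) = 12.8841

12.8841


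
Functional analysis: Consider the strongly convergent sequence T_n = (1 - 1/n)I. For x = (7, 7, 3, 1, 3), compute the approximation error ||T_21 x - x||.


T_21 x - x = (1 - 1/21)x - x = -x/21
||x|| = sqrt(117) = 10.8167
||T_21 x - x|| = ||x||/21 = 10.8167/21 = 0.5151

0.5151


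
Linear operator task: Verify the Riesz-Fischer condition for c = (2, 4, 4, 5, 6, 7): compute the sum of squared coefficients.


sum |c_n|^2 = 2^2 + 4^2 + 4^2 + 5^2 + 6^2 + 7^2
= 4 + 16 + 16 + 25 + 36 + 49
= 146

146


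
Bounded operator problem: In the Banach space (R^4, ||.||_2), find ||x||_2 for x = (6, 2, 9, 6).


The l^2 norm = (sum |x_i|^2)^(1/2)
Sum of 2th powers = 36 + 4 + 81 + 36 = 157
||x||_2 = (157)^(1/2) = 12.5300

12.5300


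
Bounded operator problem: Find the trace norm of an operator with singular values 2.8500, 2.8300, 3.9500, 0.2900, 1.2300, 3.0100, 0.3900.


The nuclear norm is the sum of all singular values.
||T||_1 = 2.8500 + 2.8300 + 3.9500 + 0.2900 + 1.2300 + 3.0100 + 0.3900
= 14.5500

14.5500


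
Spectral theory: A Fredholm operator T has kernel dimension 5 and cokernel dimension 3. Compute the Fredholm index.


The Fredholm index is defined as ind(T) = dim(ker T) - dim(coker T)
= 5 - 3
= 2

2


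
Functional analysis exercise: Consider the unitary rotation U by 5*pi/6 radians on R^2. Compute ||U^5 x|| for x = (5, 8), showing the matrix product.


U is a rotation by theta = 5*pi/6
U^5 = rotation by 5*theta = 25*pi/6 = 1*pi/6 (mod 2*pi)
cos(1*pi/6) = 0.8660, sin(1*pi/6) = 0.5000
U^5 x = (0.8660 * 5 - 0.5000 * 8, 0.5000 * 5 + 0.8660 * 8)
= (0.3301, 9.4282)
||U^5 x|| = sqrt(0.3301^2 + 9.4282^2) = sqrt(89.0000) = 9.4340

9.4340


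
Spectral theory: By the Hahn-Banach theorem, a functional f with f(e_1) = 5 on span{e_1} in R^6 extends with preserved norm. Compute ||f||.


The norm of f is given by ||f|| = sup_{||x||=1} |f(x)|.
On span{e_1}, ||e_1|| = 1, so ||f|| = |f(e_1)| / ||e_1||
= |5| / 1 = 5.0000

5.0000


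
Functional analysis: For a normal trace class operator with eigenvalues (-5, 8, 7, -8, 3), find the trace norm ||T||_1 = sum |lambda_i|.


For a normal operator, singular values equal |eigenvalues|.
Trace norm = sum |lambda_i| = 5 + 8 + 7 + 8 + 3
= 31

31


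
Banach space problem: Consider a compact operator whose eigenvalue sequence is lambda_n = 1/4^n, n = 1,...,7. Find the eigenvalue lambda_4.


The eigenvalue formula gives lambda_4 = 1/4^4
= 1/256
= 0.0039

0.0039


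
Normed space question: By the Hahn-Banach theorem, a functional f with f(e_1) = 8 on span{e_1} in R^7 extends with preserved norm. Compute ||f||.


The norm of f is given by ||f|| = sup_{||x||=1} |f(x)|.
On span{e_1}, ||e_1|| = 1, so ||f|| = |f(e_1)| / ||e_1||
= |8| / 1 = 8.0000

8.0000


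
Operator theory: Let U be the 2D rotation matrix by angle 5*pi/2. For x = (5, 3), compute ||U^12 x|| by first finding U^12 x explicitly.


U is a rotation by theta = 5*pi/2
U^12 = rotation by 12*theta = 60*pi/2 = 0*pi/2 (mod 2*pi)
cos(0*pi/2) = 1.0000, sin(0*pi/2) = 0.0000
U^12 x = (1.0000 * 5 - 0.0000 * 3, 0.0000 * 5 + 1.0000 * 3)
= (5.0000, 3.0000)
||U^12 x|| = sqrt(5.0000^2 + 3.0000^2) = sqrt(34.0000) = 5.8310

5.8310


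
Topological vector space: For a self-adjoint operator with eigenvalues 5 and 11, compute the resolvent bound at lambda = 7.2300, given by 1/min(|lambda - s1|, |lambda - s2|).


dist(7.2300, {5, 11}) = min(|7.2300 - 5|, |7.2300 - 11|)
= min(2.2300, 3.7700) = 2.2300
Resolvent bound = 1/2.2300 = 0.4484

0.4484


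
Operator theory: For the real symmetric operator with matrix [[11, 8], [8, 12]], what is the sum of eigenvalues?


For a self-adjoint (symmetric) matrix, the eigenvalues are real.
The sum of eigenvalues equals the trace of the matrix.
trace = 11 + 12 = 23

23


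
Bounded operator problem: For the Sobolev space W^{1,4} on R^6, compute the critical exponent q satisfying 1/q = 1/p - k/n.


Using the Sobolev embedding formula: 1/q = 1/p - k/n
1/q = 1/4 - 1/6 = 1/12
q = 1/(1/12) = 12

12.0000


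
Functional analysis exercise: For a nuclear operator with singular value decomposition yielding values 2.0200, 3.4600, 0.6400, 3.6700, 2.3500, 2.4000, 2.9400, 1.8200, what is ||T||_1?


The nuclear norm is the sum of all singular values.
||T||_1 = 2.0200 + 3.4600 + 0.6400 + 3.6700 + 2.3500 + 2.4000 + 2.9400 + 1.8200
= 19.3000

19.3000


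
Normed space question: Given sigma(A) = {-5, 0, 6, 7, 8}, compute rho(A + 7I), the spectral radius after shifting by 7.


Spectrum of A + 7I = {2, 7, 13, 14, 15}
Spectral radius = max |lambda| over the shifted spectrum
= max(2, 7, 13, 14, 15) = 15

15


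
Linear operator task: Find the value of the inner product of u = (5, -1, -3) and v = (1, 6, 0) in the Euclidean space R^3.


Computing the standard inner product <u, v> = sum u_i * v_i
= 5*1 + -1*6 + -3*0
= 5 + -6 + 0
= -1

-1


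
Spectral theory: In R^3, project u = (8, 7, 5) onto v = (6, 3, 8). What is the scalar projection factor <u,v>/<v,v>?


Computing <u,v> = 8*6 + 7*3 + 5*8 = 109
Computing <v,v> = 6^2 + 3^2 + 8^2 = 109
Projection coefficient = 109/109 = 1.0000

1.0000


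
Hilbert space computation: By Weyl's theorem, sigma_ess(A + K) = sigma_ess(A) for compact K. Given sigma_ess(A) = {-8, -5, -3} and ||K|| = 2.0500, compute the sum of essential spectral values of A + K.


By Weyl's theorem, the essential spectrum is invariant under compact perturbations.
sigma_ess(A + K) = sigma_ess(A) = {-8, -5, -3}
Sum = -8 + -5 + -3 = -16

-16


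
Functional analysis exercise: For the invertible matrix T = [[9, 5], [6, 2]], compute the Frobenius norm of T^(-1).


det(T) = 9*2 - 5*6 = -12
T^(-1) = (1/-12) * [[2, -5], [-6, 9]] = [[-0.1667, 0.4167], [0.5000, -0.7500]]
||T^(-1)||_F^2 = (-0.1667)^2 + 0.4167^2 + 0.5000^2 + (-0.7500)^2 = 1.0139
||T^(-1)||_F = sqrt(1.0139) = 1.0069

1.0069


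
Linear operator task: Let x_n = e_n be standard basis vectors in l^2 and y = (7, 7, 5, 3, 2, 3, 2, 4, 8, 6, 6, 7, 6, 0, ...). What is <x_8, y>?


x_8 = e_8 is the standard basis vector with 1 in position 8.
<x_8, y> = y_8 = 4
As n -> infinity, <x_n, y> -> 0, confirming weak convergence of (x_n) to 0.

4


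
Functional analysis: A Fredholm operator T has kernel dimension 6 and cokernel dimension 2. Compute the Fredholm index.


The Fredholm index is defined as ind(T) = dim(ker T) - dim(coker T)
= 6 - 2
= 4

4


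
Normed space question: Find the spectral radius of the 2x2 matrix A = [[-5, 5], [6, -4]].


For a 2x2 matrix, eigenvalues satisfy lambda^2 - (trace)*lambda + det = 0
trace = -5 + -4 = -9
det = -5*-4 - 5*6 = -10
discriminant = (-9)^2 - 4*(-10) = 121
spectral radius = max |eigenvalue| = 10.0000

10.0000


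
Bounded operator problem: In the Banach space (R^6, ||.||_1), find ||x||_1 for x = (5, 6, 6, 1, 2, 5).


The l^1 norm equals the sum of absolute values of all components.
||x||_1 = 5 + 6 + 6 + 1 + 2 + 5
= 25

25.0000


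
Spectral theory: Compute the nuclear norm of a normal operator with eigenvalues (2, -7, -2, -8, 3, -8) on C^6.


For a normal operator, singular values equal |eigenvalues|.
Trace norm = sum |lambda_i| = 2 + 7 + 2 + 8 + 3 + 8
= 30

30


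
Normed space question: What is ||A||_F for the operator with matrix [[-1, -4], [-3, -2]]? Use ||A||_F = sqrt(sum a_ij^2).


||A||_F^2 = sum a_ij^2
= (-1)^2 + (-4)^2 + (-3)^2 + (-2)^2
= 1 + 16 + 9 + 4 = 30
||A||_F = sqrt(30) = 5.4772

5.4772


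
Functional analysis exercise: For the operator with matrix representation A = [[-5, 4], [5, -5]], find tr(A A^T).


trace(A * A^T) = sum of squares of all entries
= (-5)^2 + 4^2 + 5^2 + (-5)^2
= 25 + 16 + 25 + 25
= 91

91


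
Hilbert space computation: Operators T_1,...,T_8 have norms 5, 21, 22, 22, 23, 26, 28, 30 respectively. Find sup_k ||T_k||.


By the Uniform Boundedness Principle, the supremum of norms is finite.
sup_k ||T_k|| = max(5, 21, 22, 22, 23, 26, 28, 30) = 30

30


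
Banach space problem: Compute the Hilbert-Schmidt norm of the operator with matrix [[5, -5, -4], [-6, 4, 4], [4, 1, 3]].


The Hilbert-Schmidt norm is sqrt(sum of squares of all entries).
Sum of squares = 5^2 + (-5)^2 + (-4)^2 + (-6)^2 + 4^2 + 4^2 + 4^2 + 1^2 + 3^2
= 25 + 25 + 16 + 36 + 16 + 16 + 16 + 1 + 9 = 160
||T||_HS = sqrt(160) = 12.6491

12.6491


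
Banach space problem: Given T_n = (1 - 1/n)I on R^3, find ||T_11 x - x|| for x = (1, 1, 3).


T_11 x - x = (1 - 1/11)x - x = -x/11
||x|| = sqrt(11) = 3.3166
||T_11 x - x|| = ||x||/11 = 3.3166/11 = 0.3015

0.3015


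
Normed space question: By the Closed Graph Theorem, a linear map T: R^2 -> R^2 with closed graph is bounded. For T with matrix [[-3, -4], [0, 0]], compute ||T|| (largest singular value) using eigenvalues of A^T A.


A^T A = [[9, 12], [12, 16]]
trace(A^T A) = 25, det(A^T A) = 0
discriminant = 25^2 - 4*0 = 625
Largest eigenvalue of A^T A = (trace + sqrt(disc))/2 = 25.0000
||T|| = sqrt(25.0000) = 5.0000

5.0000


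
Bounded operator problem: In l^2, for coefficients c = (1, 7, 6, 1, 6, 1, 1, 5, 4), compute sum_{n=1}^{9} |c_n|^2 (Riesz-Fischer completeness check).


sum |c_n|^2 = 1^2 + 7^2 + 6^2 + 1^2 + 6^2 + 1^2 + 1^2 + 5^2 + 4^2
= 1 + 49 + 36 + 1 + 36 + 1 + 1 + 25 + 16
= 166

166


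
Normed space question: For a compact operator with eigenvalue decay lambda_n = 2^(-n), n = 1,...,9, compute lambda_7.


The eigenvalue formula gives lambda_7 = 1/2^7
= 1/128
= 0.0078

0.0078


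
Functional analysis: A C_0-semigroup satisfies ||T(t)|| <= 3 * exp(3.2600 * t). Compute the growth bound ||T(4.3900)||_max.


||T(4.3900)|| <= 3 * exp(3.2600 * 4.3900)
= 3 * exp(14.3114)
= 3 * 1.6420e+06
= 4.9259e+06

4.9259e+06


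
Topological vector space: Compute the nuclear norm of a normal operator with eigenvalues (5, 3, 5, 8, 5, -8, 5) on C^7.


For a normal operator, singular values equal |eigenvalues|.
Trace norm = sum |lambda_i| = 5 + 3 + 5 + 8 + 5 + 8 + 5
= 39

39


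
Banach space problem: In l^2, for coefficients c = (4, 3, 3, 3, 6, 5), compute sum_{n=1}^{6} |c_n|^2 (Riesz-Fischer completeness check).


sum |c_n|^2 = 4^2 + 3^2 + 3^2 + 3^2 + 6^2 + 5^2
= 16 + 9 + 9 + 9 + 36 + 25
= 104

104


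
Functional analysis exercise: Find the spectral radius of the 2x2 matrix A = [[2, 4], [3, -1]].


For a 2x2 matrix, eigenvalues satisfy lambda^2 - (trace)*lambda + det = 0
trace = 2 + -1 = 1
det = 2*-1 - 4*3 = -14
discriminant = 1^2 - 4*(-14) = 57
spectral radius = max |eigenvalue| = 4.2749

4.2749


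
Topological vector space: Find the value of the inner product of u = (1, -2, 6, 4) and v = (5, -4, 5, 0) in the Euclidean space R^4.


Computing the standard inner product <u, v> = sum u_i * v_i
= 1*5 + -2*-4 + 6*5 + 4*0
= 5 + 8 + 30 + 0
= 43

43


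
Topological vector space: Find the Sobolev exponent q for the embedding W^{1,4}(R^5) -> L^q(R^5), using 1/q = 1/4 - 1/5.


Using the Sobolev embedding formula: 1/q = 1/p - k/n
1/q = 1/4 - 1/5 = 1/20
q = 1/(1/20) = 20

20.0000


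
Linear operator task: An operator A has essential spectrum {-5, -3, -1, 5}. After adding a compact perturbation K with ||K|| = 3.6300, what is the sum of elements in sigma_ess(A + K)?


By Weyl's theorem, the essential spectrum is invariant under compact perturbations.
sigma_ess(A + K) = sigma_ess(A) = {-5, -3, -1, 5}
Sum = -5 + -3 + -1 + 5 = -4

-4


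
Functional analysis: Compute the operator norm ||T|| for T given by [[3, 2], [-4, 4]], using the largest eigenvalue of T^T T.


A^T A = [[25, -10], [-10, 20]]
trace(A^T A) = 45, det(A^T A) = 400
discriminant = 45^2 - 4*400 = 425
Largest eigenvalue of A^T A = (trace + sqrt(disc))/2 = 32.8078
||T|| = sqrt(32.8078) = 5.7278

5.7278


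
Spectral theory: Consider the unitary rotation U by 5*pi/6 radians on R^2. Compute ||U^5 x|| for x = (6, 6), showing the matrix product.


U is a rotation by theta = 5*pi/6
U^5 = rotation by 5*theta = 25*pi/6 = 1*pi/6 (mod 2*pi)
cos(1*pi/6) = 0.8660, sin(1*pi/6) = 0.5000
U^5 x = (0.8660 * 6 - 0.5000 * 6, 0.5000 * 6 + 0.8660 * 6)
= (2.1962, 8.1962)
||U^5 x|| = sqrt(2.1962^2 + 8.1962^2) = sqrt(72.0000) = 8.4853

8.4853


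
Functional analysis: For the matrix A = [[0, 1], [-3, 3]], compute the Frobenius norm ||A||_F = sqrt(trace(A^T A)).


||A||_F^2 = sum a_ij^2
= 0^2 + 1^2 + (-3)^2 + 3^2
= 0 + 1 + 9 + 9 = 19
||A||_F = sqrt(19) = 4.3589

4.3589


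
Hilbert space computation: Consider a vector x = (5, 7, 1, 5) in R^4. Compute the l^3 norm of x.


The l^3 norm = (sum |x_i|^3)^(1/3)
Sum of 3th powers = 125 + 343 + 1 + 125 = 594
||x||_3 = (594)^(1/3) = 8.4061

8.4061


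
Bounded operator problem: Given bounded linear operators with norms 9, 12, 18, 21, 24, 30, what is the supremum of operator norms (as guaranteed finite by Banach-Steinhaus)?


By the Uniform Boundedness Principle, the supremum of norms is finite.
sup_k ||T_k|| = max(9, 12, 18, 21, 24, 30) = 30

30


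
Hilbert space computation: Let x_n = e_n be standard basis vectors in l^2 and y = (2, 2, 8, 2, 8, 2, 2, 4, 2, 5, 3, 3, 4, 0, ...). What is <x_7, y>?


x_7 = e_7 is the standard basis vector with 1 in position 7.
<x_7, y> = y_7 = 2
As n -> infinity, <x_n, y> -> 0, confirming weak convergence of (x_n) to 0.

2


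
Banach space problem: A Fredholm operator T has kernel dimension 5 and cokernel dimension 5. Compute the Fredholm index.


The Fredholm index is defined as ind(T) = dim(ker T) - dim(coker T)
= 5 - 5
= 0

0


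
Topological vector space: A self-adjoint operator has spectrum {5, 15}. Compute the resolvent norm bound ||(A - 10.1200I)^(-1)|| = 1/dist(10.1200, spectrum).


dist(10.1200, {5, 15}) = min(|10.1200 - 5|, |10.1200 - 15|)
= min(5.1200, 4.8800) = 4.8800
Resolvent bound = 1/4.8800 = 0.2049

0.2049


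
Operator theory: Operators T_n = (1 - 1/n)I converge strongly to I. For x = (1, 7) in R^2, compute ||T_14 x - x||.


T_14 x - x = (1 - 1/14)x - x = -x/14
||x|| = sqrt(50) = 7.0711
||T_14 x - x|| = ||x||/14 = 7.0711/14 = 0.5051

0.5051


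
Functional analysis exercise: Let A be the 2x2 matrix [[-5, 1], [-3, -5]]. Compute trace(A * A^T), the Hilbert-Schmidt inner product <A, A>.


trace(A * A^T) = sum of squares of all entries
= (-5)^2 + 1^2 + (-3)^2 + (-5)^2
= 25 + 1 + 9 + 25
= 60

60


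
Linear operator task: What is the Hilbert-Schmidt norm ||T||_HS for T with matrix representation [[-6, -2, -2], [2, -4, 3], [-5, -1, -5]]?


The Hilbert-Schmidt norm is sqrt(sum of squares of all entries).
Sum of squares = (-6)^2 + (-2)^2 + (-2)^2 + 2^2 + (-4)^2 + 3^2 + (-5)^2 + (-1)^2 + (-5)^2
= 36 + 4 + 4 + 4 + 16 + 9 + 25 + 1 + 25 = 124
||T||_HS = sqrt(124) = 11.1355

11.1355


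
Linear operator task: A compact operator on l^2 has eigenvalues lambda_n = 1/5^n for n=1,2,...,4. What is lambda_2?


The eigenvalue formula gives lambda_2 = 1/5^2
= 1/25
= 0.0400

0.0400


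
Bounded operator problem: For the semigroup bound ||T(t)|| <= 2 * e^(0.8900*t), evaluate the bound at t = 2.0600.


||T(2.0600)|| <= 2 * exp(0.8900 * 2.0600)
= 2 * exp(1.8334)
= 2 * 6.2551
= 12.5102

12.5102


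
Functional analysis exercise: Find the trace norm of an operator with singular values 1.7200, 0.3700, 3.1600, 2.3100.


The nuclear norm is the sum of all singular values.
||T||_1 = 1.7200 + 0.3700 + 3.1600 + 2.3100
= 7.5600

7.5600


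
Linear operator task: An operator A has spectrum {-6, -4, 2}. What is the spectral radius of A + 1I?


Spectrum of A + 1I = {-5, -3, 3}
Spectral radius = max |lambda| over the shifted spectrum
= max(5, 3, 3) = 5

5


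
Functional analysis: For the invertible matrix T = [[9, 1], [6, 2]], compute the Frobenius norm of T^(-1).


det(T) = 9*2 - 1*6 = 12
T^(-1) = (1/12) * [[2, -1], [-6, 9]] = [[0.1667, -0.0833], [-0.5000, 0.7500]]
||T^(-1)||_F^2 = 0.1667^2 + (-0.0833)^2 + (-0.5000)^2 + 0.7500^2 = 0.8472
||T^(-1)||_F = sqrt(0.8472) = 0.9204

0.9204


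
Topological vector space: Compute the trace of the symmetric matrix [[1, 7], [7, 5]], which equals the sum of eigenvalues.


For a self-adjoint (symmetric) matrix, the eigenvalues are real.
The sum of eigenvalues equals the trace of the matrix.
trace = 1 + 5 = 6

6


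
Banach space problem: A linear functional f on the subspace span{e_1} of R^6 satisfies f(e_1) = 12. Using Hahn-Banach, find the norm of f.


The norm of f is given by ||f|| = sup_{||x||=1} |f(x)|.
On span{e_1}, ||e_1|| = 1, so ||f|| = |f(e_1)| / ||e_1||
= |12| / 1 = 12.0000

12.0000


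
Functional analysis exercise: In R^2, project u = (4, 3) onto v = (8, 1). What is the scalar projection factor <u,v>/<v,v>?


Computing <u,v> = 4*8 + 3*1 = 35
Computing <v,v> = 8^2 + 1^2 = 65
Projection coefficient = 35/65 = 0.5385

0.5385


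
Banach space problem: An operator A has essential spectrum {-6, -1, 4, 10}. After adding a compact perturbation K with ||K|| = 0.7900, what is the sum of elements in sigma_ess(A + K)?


By Weyl's theorem, the essential spectrum is invariant under compact perturbations.
sigma_ess(A + K) = sigma_ess(A) = {-6, -1, 4, 10}
Sum = -6 + -1 + 4 + 10 = 7

7


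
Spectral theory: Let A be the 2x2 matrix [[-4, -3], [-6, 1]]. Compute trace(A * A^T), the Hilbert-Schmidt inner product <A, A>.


trace(A * A^T) = sum of squares of all entries
= (-4)^2 + (-3)^2 + (-6)^2 + 1^2
= 16 + 9 + 36 + 1
= 62

62


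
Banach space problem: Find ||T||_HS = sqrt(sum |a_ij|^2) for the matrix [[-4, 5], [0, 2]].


The Hilbert-Schmidt norm is sqrt(sum of squares of all entries).
Sum of squares = (-4)^2 + 5^2 + 0^2 + 2^2
= 16 + 25 + 0 + 4 = 45
||T||_HS = sqrt(45) = 6.7082

6.7082


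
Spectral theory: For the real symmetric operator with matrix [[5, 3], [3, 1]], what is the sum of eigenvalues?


For a self-adjoint (symmetric) matrix, the eigenvalues are real.
The sum of eigenvalues equals the trace of the matrix.
trace = 5 + 1 = 6

6


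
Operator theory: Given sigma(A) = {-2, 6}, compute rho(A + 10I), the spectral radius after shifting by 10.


Spectrum of A + 10I = {8, 16}
Spectral radius = max |lambda| over the shifted spectrum
= max(8, 16) = 16

16


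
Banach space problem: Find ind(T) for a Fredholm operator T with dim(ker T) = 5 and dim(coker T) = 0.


The Fredholm index is defined as ind(T) = dim(ker T) - dim(coker T)
= 5 - 0
= 5

5


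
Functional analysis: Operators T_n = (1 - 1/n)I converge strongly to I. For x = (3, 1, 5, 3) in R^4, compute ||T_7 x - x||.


T_7 x - x = (1 - 1/7)x - x = -x/7
||x|| = sqrt(44) = 6.6332
||T_7 x - x|| = ||x||/7 = 6.6332/7 = 0.9476

0.9476
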